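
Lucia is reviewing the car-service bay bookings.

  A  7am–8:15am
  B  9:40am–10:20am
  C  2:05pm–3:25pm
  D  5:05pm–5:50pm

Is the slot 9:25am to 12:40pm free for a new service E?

A: ends 8:15am at or before E starts 9:25am → clear.
B: starts 9:40am before E ends 12:40pm, and ends 10:20am after E starts 9:25am → overlap.
C: starts 2:05pm at or after E ends 12:40pm → clear.
D: starts 5:05pm at or after E ends 12:40pm → clear.
E overlaps B.

No — it overlaps B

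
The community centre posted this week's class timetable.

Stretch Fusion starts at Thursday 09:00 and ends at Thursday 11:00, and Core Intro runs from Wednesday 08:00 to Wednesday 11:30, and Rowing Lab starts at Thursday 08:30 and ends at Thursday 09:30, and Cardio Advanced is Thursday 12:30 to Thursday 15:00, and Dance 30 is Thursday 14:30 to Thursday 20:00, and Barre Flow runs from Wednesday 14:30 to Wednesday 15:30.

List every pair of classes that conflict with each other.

Check each pair: they overlap iff neither finishes before the other starts.
Sorted by start: Core Intro, Barre Flow, Rowing Lab, Stretch Fusion, Cardio Advanced, Dance 30.
Barre Flow starts after Core Intro ends — done with Core Intro.
Rowing Lab starts after Barre Flow ends — done with Barre Flow.
Stretch Fusion starts before Rowing Lab ends → Rowing Lab and Stretch Fusion overlap.
Cardio Advanced starts after Rowing Lab ends — done with Rowing Lab.
Cardio Advanced starts after Stretch Fusion ends — done with Stretch Fusion.
Dance 30 starts before Cardio Advanced ends → Cardio Advanced and Dance 30 overlap.

Cardio Advanced & Dance 30, Rowing Lab & Stretch Fusion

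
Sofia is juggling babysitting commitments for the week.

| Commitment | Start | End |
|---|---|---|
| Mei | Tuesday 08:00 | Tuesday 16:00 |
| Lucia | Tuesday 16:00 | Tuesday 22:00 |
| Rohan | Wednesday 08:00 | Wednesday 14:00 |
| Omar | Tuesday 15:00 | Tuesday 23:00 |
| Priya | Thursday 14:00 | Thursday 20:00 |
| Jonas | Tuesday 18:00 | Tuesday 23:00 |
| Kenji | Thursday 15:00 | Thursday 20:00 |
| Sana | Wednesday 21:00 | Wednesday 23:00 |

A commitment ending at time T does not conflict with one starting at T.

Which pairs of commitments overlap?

Jonas & Lucia, Jonas & Omar, Kenji & Priya, Lucia & Omar, Mei & Omar

Sorted by start: Mei, Omar, Lucia, Jonas, Rohan, Sana, Priya, Kenji.
Omar starts before Mei ends → Mei and Omar overlap.
Lucia starts exactly when Mei ends (back-to-back, no overlap), so nothing later overlaps Mei either.
Lucia starts before Omar ends → Omar and Lucia overlap.
Jonas starts before Omar ends → Omar and Jonas overlap.
Rohan starts after Omar ends, so nothing later overlaps Omar either.
Jonas starts before Lucia ends → Lucia and Jonas overlap.
Rohan starts after Lucia ends, so nothing later overlaps Lucia either.
Rohan starts after Jonas ends, so nothing later overlaps Jonas either.
Sana starts after Rohan ends, so nothing later overlaps Rohan either.
Priya starts after Sana ends, so nothing later overlaps Sana either.
Kenji starts before Priya ends → Priya and Kenji overlap.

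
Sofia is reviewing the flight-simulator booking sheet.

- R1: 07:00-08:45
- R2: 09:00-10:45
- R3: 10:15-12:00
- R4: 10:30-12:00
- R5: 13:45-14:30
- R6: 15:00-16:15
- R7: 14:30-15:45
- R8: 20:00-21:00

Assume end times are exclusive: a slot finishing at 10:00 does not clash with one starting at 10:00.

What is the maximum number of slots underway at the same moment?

Sort all start/end points and keep a running count:
07:00 start R1 → 1
08:45 end R1 → 0
09:00 start R2 → 1
10:15 start R3 → 2
10:30 start R4 → 3
10:45 end R2 → 2
12:00 end R3 → 1
12:00 end R4 → 0
13:45 start R5 → 1
14:30 end R5 → 0
14:30 start R7 → 1
15:00 start R6 → 2
15:45 end R7 → 1
16:15 end R6 → 0
20:00 start R8 → 1
21:00 end R8 → 0
Peak is 3, at 10:30 (R2, R3, R4).

3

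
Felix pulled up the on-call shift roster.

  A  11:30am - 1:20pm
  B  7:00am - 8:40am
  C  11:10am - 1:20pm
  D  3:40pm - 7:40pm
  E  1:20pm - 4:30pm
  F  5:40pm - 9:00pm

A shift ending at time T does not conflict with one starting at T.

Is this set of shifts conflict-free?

Sorted by start: B, C, A, E, D, F.
C starts after B ends; B is clear from here.
A starts before C ends → C and A overlap.
That's a conflict, so the schedule is not conflict-free.

No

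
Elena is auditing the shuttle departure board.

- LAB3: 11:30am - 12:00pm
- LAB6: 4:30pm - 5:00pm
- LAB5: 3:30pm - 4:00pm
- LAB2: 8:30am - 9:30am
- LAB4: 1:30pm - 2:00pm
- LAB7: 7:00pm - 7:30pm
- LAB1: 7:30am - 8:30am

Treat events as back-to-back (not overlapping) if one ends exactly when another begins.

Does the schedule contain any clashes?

Sorted by start: LAB1, LAB2, LAB3, LAB4, LAB5, LAB6, LAB7.
LAB2 starts exactly when LAB1 ends (back-to-back, no overlap); LAB1 is clear from here.
LAB3 starts after LAB2 ends; LAB2 is clear from here.
LAB4 starts after LAB3 ends; LAB3 is clear from here.
LAB5 starts after LAB4 ends; LAB4 is clear from here.
LAB6 starts after LAB5 ends; LAB5 is clear from here.
LAB7 starts after LAB6 ends.
Every pair is clear; the schedule has no overlaps.

No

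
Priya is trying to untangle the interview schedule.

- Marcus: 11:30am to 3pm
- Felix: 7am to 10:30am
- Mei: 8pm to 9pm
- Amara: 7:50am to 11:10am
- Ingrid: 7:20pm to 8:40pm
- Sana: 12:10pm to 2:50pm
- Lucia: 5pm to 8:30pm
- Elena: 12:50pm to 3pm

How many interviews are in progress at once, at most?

Sort all start/end points and keep a running count:
7am start Felix → 1
7:50am start Amara → 2
10:30am end Felix → 1
11:10am end Amara → 0
11:30am start Marcus → 1
12:10pm start Sana → 2
12:50pm start Elena → 3
2:50pm end Sana → 2
3pm end Elena → 1
3pm end Marcus → 0
5pm start Lucia → 1
7:20pm start Ingrid → 2
8pm start Mei → 3
8:30pm end Lucia → 2
8:40pm end Ingrid → 1
9pm end Mei → 0
Peak is 3, at 12:50pm (Elena, Marcus, Sana).

3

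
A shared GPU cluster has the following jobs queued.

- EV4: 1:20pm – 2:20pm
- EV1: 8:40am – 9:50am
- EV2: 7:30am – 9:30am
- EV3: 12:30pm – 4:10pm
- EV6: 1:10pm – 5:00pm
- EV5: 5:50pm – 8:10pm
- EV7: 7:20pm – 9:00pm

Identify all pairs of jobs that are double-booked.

EV1 & EV2, EV3 & EV4, EV3 & EV6, EV4 & EV6, EV5 & EV7

Sorted by start: EV2, EV1, EV3, EV6, EV4, EV5, EV7.
EV1 starts before EV2 ends → EV2 and EV1 overlap.
EV3 starts after EV2 ends; EV2 is clear from here.
EV3 starts after EV1 ends; EV1 is clear from here.
EV6 starts before EV3 ends → EV3 and EV6 overlap.
EV4 starts before EV3 ends → EV3 and EV4 overlap.
EV5 starts after EV3 ends; EV3 is clear from here.
EV4 starts before EV6 ends → EV6 and EV4 overlap.
EV5 starts after EV6 ends; EV6 is clear from here.
EV5 starts after EV4 ends; EV4 is clear from here.
EV7 starts before EV5 ends → EV5 and EV7 overlap.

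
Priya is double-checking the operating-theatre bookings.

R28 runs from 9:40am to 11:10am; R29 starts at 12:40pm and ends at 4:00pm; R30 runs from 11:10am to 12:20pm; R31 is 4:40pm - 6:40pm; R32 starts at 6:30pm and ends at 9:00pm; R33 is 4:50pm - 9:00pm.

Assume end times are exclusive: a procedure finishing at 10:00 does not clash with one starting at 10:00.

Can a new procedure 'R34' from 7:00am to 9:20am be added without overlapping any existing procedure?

R28: starts 9:40am at or after R34 ends 9:20am → clear.
R30: starts 11:10am at or after R34 ends 9:20am → clear.
R29: starts 12:40pm at or after R34 ends 9:20am → clear.
R31: starts 4:40pm at or after R34 ends 9:20am → clear.
R33: starts 4:50pm at or after R34 ends 9:20am → clear.
R32: starts 6:30pm at or after R34 ends 9:20am → clear.

Yes — the slot is free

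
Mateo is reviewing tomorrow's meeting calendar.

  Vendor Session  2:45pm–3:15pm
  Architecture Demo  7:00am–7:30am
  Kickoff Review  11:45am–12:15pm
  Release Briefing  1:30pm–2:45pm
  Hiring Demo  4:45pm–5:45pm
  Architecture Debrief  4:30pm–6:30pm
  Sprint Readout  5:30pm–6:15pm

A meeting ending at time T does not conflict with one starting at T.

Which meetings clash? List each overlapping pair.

Architecture Debrief & Hiring Demo, Architecture Debrief & Sprint Readout, Hiring Demo & Sprint Readout

Sorted by start: Architecture Demo, Kickoff Review, Release Briefing, Vendor Session, Architecture Debrief, Hiring Demo, Sprint Readout.
Kickoff Review starts after Architecture Demo ends, so nothing later overlaps Architecture Demo either.
Release Briefing starts after Kickoff Review ends, so nothing later overlaps Kickoff Review either.
Vendor Session starts exactly when Release Briefing ends (back-to-back, no overlap), so nothing later overlaps Release Briefing either.
Architecture Debrief starts after Vendor Session ends, so nothing later overlaps Vendor Session either.
Hiring Demo starts before Architecture Debrief ends → Architecture Debrief and Hiring Demo overlap.
Sprint Readout starts before Architecture Debrief ends → Architecture Debrief and Sprint Readout overlap.
Sprint Readout starts before Hiring Demo ends → Hiring Demo and Sprint Readout overlap.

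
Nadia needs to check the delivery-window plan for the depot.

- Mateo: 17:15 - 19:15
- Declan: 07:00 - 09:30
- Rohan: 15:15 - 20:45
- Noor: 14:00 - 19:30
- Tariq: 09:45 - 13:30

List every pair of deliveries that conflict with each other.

Mateo & Noor, Mateo & Rohan, Noor & Rohan

Sorted by start: Declan, Tariq, Noor, Rohan, Mateo.
Tariq starts after Declan ends; Declan is clear from here.
Noor starts after Tariq ends; Tariq is clear from here.
Rohan starts before Noor ends → Noor and Rohan overlap.
Mateo starts before Noor ends → Noor and Mateo overlap.
Mateo starts before Rohan ends → Rohan and Mateo overlap.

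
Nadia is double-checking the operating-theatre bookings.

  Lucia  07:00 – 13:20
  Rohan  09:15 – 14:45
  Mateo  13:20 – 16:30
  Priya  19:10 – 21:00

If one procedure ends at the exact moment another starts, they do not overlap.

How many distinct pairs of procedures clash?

Sorted by start: Lucia, Rohan, Mateo, Priya.
Rohan starts before Lucia ends → Lucia and Rohan overlap.
Mateo starts exactly when Lucia ends (back-to-back, no overlap); Lucia is clear from here.
Mateo starts before Rohan ends → Rohan and Mateo overlap.
Priya starts after Rohan ends.
Priya starts after Mateo ends.
Overlapping pairs: Lucia & Rohan, Mateo & Rohan — 2 in total.

2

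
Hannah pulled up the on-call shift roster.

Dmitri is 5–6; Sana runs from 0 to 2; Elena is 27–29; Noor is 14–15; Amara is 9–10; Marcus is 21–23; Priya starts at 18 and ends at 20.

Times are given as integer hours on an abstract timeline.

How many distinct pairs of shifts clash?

0

Sorted by start: Sana, Dmitri, Amara, Noor, Priya, Marcus, Elena.
Dmitri starts after Sana ends, so Sana has no further overlaps.
Amara starts after Dmitri ends, so Dmitri has no further overlaps.
Noor starts after Amara ends, so Amara has no further overlaps.
Priya starts after Noor ends, so Noor has no further overlaps.
Marcus starts after Priya ends, so Priya has no further overlaps.
Elena starts after Marcus ends.
No pair overlaps.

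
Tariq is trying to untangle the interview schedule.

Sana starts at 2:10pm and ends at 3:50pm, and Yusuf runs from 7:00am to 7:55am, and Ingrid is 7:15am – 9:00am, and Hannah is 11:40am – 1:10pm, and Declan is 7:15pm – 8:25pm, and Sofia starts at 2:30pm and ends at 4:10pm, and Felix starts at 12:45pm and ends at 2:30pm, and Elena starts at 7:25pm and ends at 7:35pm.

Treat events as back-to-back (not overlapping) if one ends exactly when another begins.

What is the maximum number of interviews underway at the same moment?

Sweep the timeline, counting +1 at each start and −1 at each end (ends before starts at a tie):
7:00am start Yusuf → 1
7:15am start Ingrid → 2
7:55am end Yusuf → 1
9:00am end Ingrid → 0
11:40am start Hannah → 1
12:45pm start Felix → 2
1:10pm end Hannah → 1
2:10pm start Sana → 2
2:30pm end Felix → 1
2:30pm start Sofia → 2
3:50pm end Sana → 1
4:10pm end Sofia → 0
7:15pm start Declan → 1
7:25pm start Elena → 2
7:35pm end Elena → 1
8:25pm end Declan → 0
Peak is 2, at 7:15am (Ingrid, Yusuf).

2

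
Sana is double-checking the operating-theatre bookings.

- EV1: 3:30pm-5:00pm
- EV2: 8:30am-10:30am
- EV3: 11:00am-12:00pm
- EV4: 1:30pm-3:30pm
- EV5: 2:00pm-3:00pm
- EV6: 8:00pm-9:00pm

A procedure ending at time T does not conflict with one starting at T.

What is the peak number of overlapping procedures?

2

Sweep the timeline, counting +1 at each start and −1 at each end (ends before starts at a tie):
8:30am start EV2 → 1
10:30am end EV2 → 0
11:00am start EV3 → 1
12:00pm end EV3 → 0
1:30pm start EV4 → 1
2:00pm start EV5 → 2
3:00pm end EV5 → 1
3:30pm end EV4 → 0
3:30pm start EV1 → 1
5:00pm end EV1 → 0
8:00pm start EV6 → 1
9:00pm end EV6 → 0
Peak is 2, at 2:00pm (EV4, EV5).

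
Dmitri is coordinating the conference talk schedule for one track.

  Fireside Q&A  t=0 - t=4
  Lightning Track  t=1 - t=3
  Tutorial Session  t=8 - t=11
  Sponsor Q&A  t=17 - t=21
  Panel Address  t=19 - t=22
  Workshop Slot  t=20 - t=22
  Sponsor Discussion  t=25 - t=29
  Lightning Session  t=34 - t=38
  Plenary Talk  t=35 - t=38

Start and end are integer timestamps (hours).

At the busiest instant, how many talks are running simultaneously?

Walk through starts and ends in time order (an end at T is processed before a start at T):
t=0 start Fireside Q&A → 1
t=1 start Lightning Track → 2
t=3 end Lightning Track → 1
t=4 end Fireside Q&A → 0
t=8 start Tutorial Session → 1
t=11 end Tutorial Session → 0
t=17 start Sponsor Q&A → 1
t=19 start Panel Address → 2
t=20 start Workshop Slot → 3
t=21 end Sponsor Q&A → 2
t=22 end Panel Address → 1
t=22 end Workshop Slot → 0
t=25 start Sponsor Discussion → 1
t=29 end Sponsor Discussion → 0
t=34 start Lightning Session → 1
t=35 start Plenary Talk → 2
t=38 end Lightning Session → 1
t=38 end Plenary Talk → 0
Peak is 3, at t=20 (Panel Address, Sponsor Q&A, Workshop Slot).

3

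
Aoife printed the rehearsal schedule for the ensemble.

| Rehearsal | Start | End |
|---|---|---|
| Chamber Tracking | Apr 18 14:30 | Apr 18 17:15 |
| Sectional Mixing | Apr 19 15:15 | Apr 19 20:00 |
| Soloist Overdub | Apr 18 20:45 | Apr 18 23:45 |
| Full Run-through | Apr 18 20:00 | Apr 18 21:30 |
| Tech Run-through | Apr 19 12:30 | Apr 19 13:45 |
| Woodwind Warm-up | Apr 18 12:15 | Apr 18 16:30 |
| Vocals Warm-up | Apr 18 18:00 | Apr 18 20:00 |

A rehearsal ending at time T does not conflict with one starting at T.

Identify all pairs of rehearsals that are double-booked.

Chamber Tracking & Woodwind Warm-up, Full Run-through & Soloist Overdub

Sorted by start: Woodwind Warm-up, Chamber Tracking, Vocals Warm-up, Full Run-through, Soloist Overdub, Tech Run-through, Sectional Mixing.
Chamber Tracking starts before Woodwind Warm-up ends → Woodwind Warm-up and Chamber Tracking overlap.
Vocals Warm-up starts after Woodwind Warm-up ends; Woodwind Warm-up is clear from here.
Vocals Warm-up starts after Chamber Tracking ends; Chamber Tracking is clear from here.
Full Run-through starts exactly when Vocals Warm-up ends (back-to-back, no overlap); Vocals Warm-up is clear from here.
Soloist Overdub starts before Full Run-through ends → Full Run-through and Soloist Overdub overlap.
Tech Run-through starts after Full Run-through ends; Full Run-through is clear from here.
Tech Run-through starts after Soloist Overdub ends; Soloist Overdub is clear from here.
Sectional Mixing starts after Tech Run-through ends.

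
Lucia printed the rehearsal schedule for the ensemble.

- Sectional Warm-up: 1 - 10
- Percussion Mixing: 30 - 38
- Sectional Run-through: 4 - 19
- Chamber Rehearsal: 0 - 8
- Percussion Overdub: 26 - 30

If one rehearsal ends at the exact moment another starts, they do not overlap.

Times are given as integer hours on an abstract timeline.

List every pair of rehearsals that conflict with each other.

Two intervals overlap when each starts before the other ends.
Sorted by start: Chamber Rehearsal, Sectional Warm-up, Sectional Run-through, Percussion Overdub, Percussion Mixing.
Sectional Warm-up starts before Chamber Rehearsal ends → Chamber Rehearsal and Sectional Warm-up overlap.
Sectional Run-through starts before Chamber Rehearsal ends → Chamber Rehearsal and Sectional Run-through overlap.
Percussion Overdub starts after Chamber Rehearsal ends — done with Chamber Rehearsal.
Sectional Run-through starts before Sectional Warm-up ends → Sectional Warm-up and Sectional Run-through overlap.
Percussion Overdub starts after Sectional Warm-up ends — done with Sectional Warm-up.
Percussion Overdub starts after Sectional Run-through ends — done with Sectional Run-through.
Percussion Mixing starts exactly when Percussion Overdub ends (back-to-back, no overlap).

Chamber Rehearsal & Sectional Run-through, Chamber Rehearsal & Sectional Warm-up, Sectional Run-through & Sectional Warm-up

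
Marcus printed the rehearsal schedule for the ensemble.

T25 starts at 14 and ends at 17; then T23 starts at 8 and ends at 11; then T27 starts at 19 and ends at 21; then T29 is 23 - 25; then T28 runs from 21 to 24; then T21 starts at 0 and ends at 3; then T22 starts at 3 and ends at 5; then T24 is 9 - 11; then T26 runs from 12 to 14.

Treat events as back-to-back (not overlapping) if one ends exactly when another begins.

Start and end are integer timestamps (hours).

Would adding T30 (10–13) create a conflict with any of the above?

Yes — it overlaps T23, T24, T26

T21: ends 3 at or before T30 starts 10 → clear.
T22: ends 5 at or before T30 starts 10 → clear.
T23: starts 8 before T30 ends 13, and ends 11 after T30 starts 10 → overlap.
T24: starts 9 before T30 ends 13, and ends 11 after T30 starts 10 → overlap.
T26: starts 12 before T30 ends 13, and ends 14 after T30 starts 10 → overlap.
T25: starts 14 at or after T30 ends 13 → clear.
T27: starts 19 at or after T30 ends 13 → clear.
T28: starts 21 at or after T30 ends 13 → clear.
T29: starts 23 at or after T30 ends 13 → clear.
T30 overlaps T23, T24, T26.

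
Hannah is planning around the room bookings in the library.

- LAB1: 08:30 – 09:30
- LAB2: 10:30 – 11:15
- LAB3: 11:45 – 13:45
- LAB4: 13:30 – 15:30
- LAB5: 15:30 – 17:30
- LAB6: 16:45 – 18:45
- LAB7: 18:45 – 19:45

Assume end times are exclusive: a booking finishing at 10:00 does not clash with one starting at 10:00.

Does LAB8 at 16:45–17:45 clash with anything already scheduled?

Yes — it overlaps LAB5, LAB6

LAB1: ends 09:30 at or before LAB8 starts 16:45 → clear.
LAB2: ends 11:15 at or before LAB8 starts 16:45 → clear.
LAB3: ends 13:45 at or before LAB8 starts 16:45 → clear.
LAB4: ends 15:30 at or before LAB8 starts 16:45 → clear.
LAB5: starts 15:30 before LAB8 ends 17:45, and ends 17:30 after LAB8 starts 16:45 → overlap.
LAB6: starts 16:45 before LAB8 ends 17:45, and ends 18:45 after LAB8 starts 16:45 → overlap.
LAB7: starts 18:45 at or after LAB8 ends 17:45 → clear.
LAB8 overlaps LAB5, LAB6.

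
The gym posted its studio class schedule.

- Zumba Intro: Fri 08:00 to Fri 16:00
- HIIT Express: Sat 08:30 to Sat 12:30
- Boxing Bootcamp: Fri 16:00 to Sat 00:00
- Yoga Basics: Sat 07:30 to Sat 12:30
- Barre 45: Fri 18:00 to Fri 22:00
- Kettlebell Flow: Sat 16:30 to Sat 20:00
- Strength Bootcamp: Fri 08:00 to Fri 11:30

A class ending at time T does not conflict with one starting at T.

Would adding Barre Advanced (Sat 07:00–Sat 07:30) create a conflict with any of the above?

Strength Bootcamp: ends Fri 11:30 at or before Barre Advanced starts Sat 07:00 → clear.
Zumba Intro: ends Fri 16:00 at or before Barre Advanced starts Sat 07:00 → clear.
Boxing Bootcamp: ends Sat 00:00 at or before Barre Advanced starts Sat 07:00 → clear.
Barre 45: ends Fri 22:00 at or before Barre Advanced starts Sat 07:00 → clear.
Yoga Basics: starts Sat 07:30 at or after Barre Advanced ends Sat 07:30 → clear.
HIIT Express: starts Sat 08:30 at or after Barre Advanced ends Sat 07:30 → clear.
Kettlebell Flow: starts Sat 16:30 at or after Barre Advanced ends Sat 07:30 → clear.

No — it doesn't clash with anything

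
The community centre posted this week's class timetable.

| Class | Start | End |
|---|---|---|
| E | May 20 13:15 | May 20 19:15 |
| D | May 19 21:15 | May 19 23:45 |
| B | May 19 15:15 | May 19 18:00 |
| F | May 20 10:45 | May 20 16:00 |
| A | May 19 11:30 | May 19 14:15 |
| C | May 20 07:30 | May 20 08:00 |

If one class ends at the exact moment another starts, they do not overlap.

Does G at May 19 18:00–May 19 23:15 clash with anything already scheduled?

A: ends May 19 14:15 at or before G starts May 19 18:00 → clear.
B: ends May 19 18:00 at or before G starts May 19 18:00 → clear.
D: starts May 19 21:15 before G ends May 19 23:15, and ends May 19 23:45 after G starts May 19 18:00 → overlap.
C: starts May 20 07:30 at or after G ends May 19 23:15 → clear.
F: starts May 20 10:45 at or after G ends May 19 23:15 → clear.
E: starts May 20 13:15 at or after G ends May 19 23:15 → clear.
G overlaps D.

Yes — it overlaps D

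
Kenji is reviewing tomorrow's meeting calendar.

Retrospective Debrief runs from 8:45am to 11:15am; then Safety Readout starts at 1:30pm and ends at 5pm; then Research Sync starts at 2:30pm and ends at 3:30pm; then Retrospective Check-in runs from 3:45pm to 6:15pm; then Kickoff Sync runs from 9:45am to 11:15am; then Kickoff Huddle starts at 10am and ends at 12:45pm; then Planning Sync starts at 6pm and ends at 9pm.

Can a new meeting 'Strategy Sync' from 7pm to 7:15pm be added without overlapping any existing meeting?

No — it overlaps Planning Sync

Retrospective Debrief: ends 11:15am at or before Strategy Sync starts 7pm → clear.
Kickoff Sync: ends 11:15am at or before Strategy Sync starts 7pm → clear.
Kickoff Huddle: ends 12:45pm at or before Strategy Sync starts 7pm → clear.
Safety Readout: ends 5pm at or before Strategy Sync starts 7pm → clear.
Research Sync: ends 3:30pm at or before Strategy Sync starts 7pm → clear.
Retrospective Check-in: ends 6:15pm at or before Strategy Sync starts 7pm → clear.
Planning Sync: starts 6pm before Strategy Sync ends 7:15pm, and ends 9pm after Strategy Sync starts 7pm → overlap.
Strategy Sync overlaps Planning Sync.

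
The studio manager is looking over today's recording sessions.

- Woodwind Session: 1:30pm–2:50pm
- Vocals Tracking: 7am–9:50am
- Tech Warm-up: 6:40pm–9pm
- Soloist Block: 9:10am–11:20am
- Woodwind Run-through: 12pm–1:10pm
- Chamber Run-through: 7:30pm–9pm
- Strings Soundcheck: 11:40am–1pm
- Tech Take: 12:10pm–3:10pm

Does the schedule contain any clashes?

Yes

Sorted by start: Vocals Tracking, Soloist Block, Strings Soundcheck, Woodwind Run-through, Tech Take, Woodwind Session, Tech Warm-up, Chamber Run-through.
Soloist Block starts before Vocals Tracking ends → Vocals Tracking and Soloist Block overlap.
That's a conflict, so the schedule is not conflict-free.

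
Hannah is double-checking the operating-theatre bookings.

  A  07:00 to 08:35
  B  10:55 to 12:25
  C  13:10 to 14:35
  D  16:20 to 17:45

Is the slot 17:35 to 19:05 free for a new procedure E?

A: ends 08:35 at or before E starts 17:35 → clear.
B: ends 12:25 at or before E starts 17:35 → clear.
C: ends 14:35 at or before E starts 17:35 → clear.
D: starts 16:20 before E ends 19:05, and ends 17:45 after E starts 17:35 → overlap.
E overlaps D.

No — it overlaps D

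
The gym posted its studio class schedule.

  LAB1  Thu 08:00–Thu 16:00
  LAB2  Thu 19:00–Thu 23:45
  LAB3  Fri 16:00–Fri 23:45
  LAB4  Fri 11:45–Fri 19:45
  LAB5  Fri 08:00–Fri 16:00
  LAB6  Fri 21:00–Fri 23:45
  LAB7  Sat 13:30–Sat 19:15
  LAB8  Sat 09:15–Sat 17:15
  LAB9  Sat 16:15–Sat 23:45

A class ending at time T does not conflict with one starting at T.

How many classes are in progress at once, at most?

Sort all start/end points and keep a running count:
Thu 08:00 start LAB1 → 1
Thu 16:00 end LAB1 → 0
Thu 19:00 start LAB2 → 1
Thu 23:45 end LAB2 → 0
Fri 08:00 start LAB5 → 1
Fri 11:45 start LAB4 → 2
Fri 16:00 end LAB5 → 1
Fri 16:00 start LAB3 → 2
Fri 19:45 end LAB4 → 1
Fri 21:00 start LAB6 → 2
Fri 23:45 end LAB3 → 1
Fri 23:45 end LAB6 → 0
Sat 09:15 start LAB8 → 1
Sat 13:30 start LAB7 → 2
Sat 16:15 start LAB9 → 3
Sat 17:15 end LAB8 → 2
Sat 19:15 end LAB7 → 1
Sat 23:45 end LAB9 → 0
Peak is 3, at Sat 16:15 (LAB7, LAB8, LAB9).

3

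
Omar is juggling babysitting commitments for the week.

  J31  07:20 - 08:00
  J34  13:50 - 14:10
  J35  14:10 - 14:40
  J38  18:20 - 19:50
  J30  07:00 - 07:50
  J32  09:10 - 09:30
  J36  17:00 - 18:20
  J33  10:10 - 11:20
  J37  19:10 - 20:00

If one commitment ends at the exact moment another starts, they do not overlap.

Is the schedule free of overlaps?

No

Sorted by start: J30, J31, J32, J33, J34, J35, J36, J38, J37.
J31 starts before J30 ends → J30 and J31 overlap.
That's a conflict, so the schedule is not conflict-free.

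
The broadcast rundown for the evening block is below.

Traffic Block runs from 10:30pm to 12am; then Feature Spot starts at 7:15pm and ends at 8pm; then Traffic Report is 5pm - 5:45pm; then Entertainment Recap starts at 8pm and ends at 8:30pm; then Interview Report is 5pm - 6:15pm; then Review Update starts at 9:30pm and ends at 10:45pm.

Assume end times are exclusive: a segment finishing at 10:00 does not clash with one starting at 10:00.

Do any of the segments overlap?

Sorted by start: Interview Report, Traffic Report, Feature Spot, Entertainment Recap, Review Update, Traffic Block.
Traffic Report starts before Interview Report ends → Interview Report and Traffic Report overlap.
That's a conflict, so the schedule is not conflict-free.

Yes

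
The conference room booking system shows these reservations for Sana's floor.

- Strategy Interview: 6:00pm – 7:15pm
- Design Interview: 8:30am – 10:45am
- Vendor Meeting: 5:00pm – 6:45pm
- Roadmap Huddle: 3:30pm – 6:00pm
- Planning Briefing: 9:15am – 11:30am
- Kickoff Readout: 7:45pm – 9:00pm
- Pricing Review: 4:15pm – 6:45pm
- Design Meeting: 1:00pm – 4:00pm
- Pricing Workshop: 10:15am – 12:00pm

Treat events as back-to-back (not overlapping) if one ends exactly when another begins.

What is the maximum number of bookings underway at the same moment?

3

Sort all start/end points and keep a running count:
8:30am start Design Interview → 1
9:15am start Planning Briefing → 2
10:15am start Pricing Workshop → 3
10:45am end Design Interview → 2
11:30am end Planning Briefing → 1
12:00pm end Pricing Workshop → 0
1:00pm start Design Meeting → 1
3:30pm start Roadmap Huddle → 2
4:00pm end Design Meeting → 1
4:15pm start Pricing Review → 2
5:00pm start Vendor Meeting → 3
6:00pm end Roadmap Huddle → 2
6:00pm start Strategy Interview → 3
6:45pm end Pricing Review → 2
6:45pm end Vendor Meeting → 1
7:15pm end Strategy Interview → 0
7:45pm start Kickoff Readout → 1
9:00pm end Kickoff Readout → 0
Peak is 3, at 10:15am (Design Interview, Planning Briefing, Pricing Workshop).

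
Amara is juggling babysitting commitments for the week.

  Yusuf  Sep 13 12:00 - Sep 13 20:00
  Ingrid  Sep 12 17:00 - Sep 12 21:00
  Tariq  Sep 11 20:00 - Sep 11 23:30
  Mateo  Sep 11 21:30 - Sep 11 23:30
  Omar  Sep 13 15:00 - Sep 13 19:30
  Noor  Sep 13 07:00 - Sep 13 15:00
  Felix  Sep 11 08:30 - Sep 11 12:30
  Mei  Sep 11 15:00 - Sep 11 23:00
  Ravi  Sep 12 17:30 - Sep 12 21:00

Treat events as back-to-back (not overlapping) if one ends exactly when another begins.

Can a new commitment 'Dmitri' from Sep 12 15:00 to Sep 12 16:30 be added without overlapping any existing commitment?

Yes — the slot is free

Felix: ends Sep 11 12:30 at or before Dmitri starts Sep 12 15:00 → clear.
Mei: ends Sep 11 23:00 at or before Dmitri starts Sep 12 15:00 → clear.
Tariq: ends Sep 11 23:30 at or before Dmitri starts Sep 12 15:00 → clear.
Mateo: ends Sep 11 23:30 at or before Dmitri starts Sep 12 15:00 → clear.
Ingrid: starts Sep 12 17:00 at or after Dmitri ends Sep 12 16:30 → clear.
Ravi: starts Sep 12 17:30 at or after Dmitri ends Sep 12 16:30 → clear.
Noor: starts Sep 13 07:00 at or after Dmitri ends Sep 12 16:30 → clear.
Yusuf: starts Sep 13 12:00 at or after Dmitri ends Sep 12 16:30 → clear.
Omar: starts Sep 13 15:00 at or after Dmitri ends Sep 12 16:30 → clear.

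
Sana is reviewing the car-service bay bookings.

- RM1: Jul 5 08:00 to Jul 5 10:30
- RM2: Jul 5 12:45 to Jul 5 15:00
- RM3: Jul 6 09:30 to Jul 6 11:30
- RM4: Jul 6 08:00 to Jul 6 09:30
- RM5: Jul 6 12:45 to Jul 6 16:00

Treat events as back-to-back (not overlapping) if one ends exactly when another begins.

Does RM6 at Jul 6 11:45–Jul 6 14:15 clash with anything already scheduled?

RM1: ends Jul 5 10:30 at or before RM6 starts Jul 6 11:45 → clear.
RM2: ends Jul 5 15:00 at or before RM6 starts Jul 6 11:45 → clear.
RM4: ends Jul 6 09:30 at or before RM6 starts Jul 6 11:45 → clear.
RM3: ends Jul 6 11:30 at or before RM6 starts Jul 6 11:45 → clear.
RM5: starts Jul 6 12:45 before RM6 ends Jul 6 14:15, and ends Jul 6 16:00 after RM6 starts Jul 6 11:45 → overlap.
RM6 overlaps RM5.

Yes — it overlaps RM5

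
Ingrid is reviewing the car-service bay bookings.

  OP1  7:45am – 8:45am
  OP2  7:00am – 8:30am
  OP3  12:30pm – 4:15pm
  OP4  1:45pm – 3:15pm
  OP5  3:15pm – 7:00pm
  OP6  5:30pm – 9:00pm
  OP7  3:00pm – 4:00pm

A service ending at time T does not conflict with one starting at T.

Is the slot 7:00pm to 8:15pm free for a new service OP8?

OP2: ends 8:30am at or before OP8 starts 7:00pm → clear.
OP1: ends 8:45am at or before OP8 starts 7:00pm → clear.
OP3: ends 4:15pm at or before OP8 starts 7:00pm → clear.
OP4: ends 3:15pm at or before OP8 starts 7:00pm → clear.
OP7: ends 4:00pm at or before OP8 starts 7:00pm → clear.
OP5: ends 7:00pm at or before OP8 starts 7:00pm → clear.
OP6: starts 5:30pm before OP8 ends 8:15pm, and ends 9:00pm after OP8 starts 7:00pm → overlap.
OP8 overlaps OP6.

No — it overlaps OP6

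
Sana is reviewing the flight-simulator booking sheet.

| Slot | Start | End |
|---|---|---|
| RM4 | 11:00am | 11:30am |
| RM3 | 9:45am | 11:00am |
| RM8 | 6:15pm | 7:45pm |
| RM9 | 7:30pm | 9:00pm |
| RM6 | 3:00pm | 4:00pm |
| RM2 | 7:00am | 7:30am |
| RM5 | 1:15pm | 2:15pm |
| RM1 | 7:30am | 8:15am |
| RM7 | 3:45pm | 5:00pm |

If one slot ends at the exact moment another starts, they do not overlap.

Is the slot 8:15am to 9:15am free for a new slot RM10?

Yes — the slot is free

RM2: ends 7:30am at or before RM10 starts 8:15am → clear.
RM1: ends 8:15am at or before RM10 starts 8:15am → clear.
RM3: starts 9:45am at or after RM10 ends 9:15am → clear.
RM4: starts 11:00am at or after RM10 ends 9:15am → clear.
RM5: starts 1:15pm at or after RM10 ends 9:15am → clear.
RM6: starts 3:00pm at or after RM10 ends 9:15am → clear.
RM7: starts 3:45pm at or after RM10 ends 9:15am → clear.
RM8: starts 6:15pm at or after RM10 ends 9:15am → clear.
RM9: starts 7:30pm at or after RM10 ends 9:15am → clear.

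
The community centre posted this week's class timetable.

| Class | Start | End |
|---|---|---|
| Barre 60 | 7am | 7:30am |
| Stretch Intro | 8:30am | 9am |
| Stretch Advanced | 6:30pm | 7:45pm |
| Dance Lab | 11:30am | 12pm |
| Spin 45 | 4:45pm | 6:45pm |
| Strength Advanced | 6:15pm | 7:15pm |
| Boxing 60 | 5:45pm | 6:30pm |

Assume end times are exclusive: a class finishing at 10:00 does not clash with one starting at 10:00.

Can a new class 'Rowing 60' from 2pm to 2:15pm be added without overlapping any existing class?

Barre 60: ends 7:30am at or before Rowing 60 starts 2pm → clear.
Stretch Intro: ends 9am at or before Rowing 60 starts 2pm → clear.
Dance Lab: ends 12pm at or before Rowing 60 starts 2pm → clear.
Spin 45: starts 4:45pm at or after Rowing 60 ends 2:15pm → clear.
Boxing 60: starts 5:45pm at or after Rowing 60 ends 2:15pm → clear.
Strength Advanced: starts 6:15pm at or after Rowing 60 ends 2:15pm → clear.
Stretch Advanced: starts 6:30pm at or after Rowing 60 ends 2:15pm → clear.

Yes — the slot is free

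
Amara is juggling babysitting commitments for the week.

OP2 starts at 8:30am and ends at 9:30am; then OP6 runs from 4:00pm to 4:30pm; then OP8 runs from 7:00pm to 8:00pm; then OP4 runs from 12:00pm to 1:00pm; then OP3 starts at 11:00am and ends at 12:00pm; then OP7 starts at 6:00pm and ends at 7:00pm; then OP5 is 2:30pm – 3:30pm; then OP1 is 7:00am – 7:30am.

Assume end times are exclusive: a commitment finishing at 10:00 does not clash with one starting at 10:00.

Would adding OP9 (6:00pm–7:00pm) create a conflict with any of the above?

OP1: ends 7:30am at or before OP9 starts 6:00pm → clear.
OP2: ends 9:30am at or before OP9 starts 6:00pm → clear.
OP3: ends 12:00pm at or before OP9 starts 6:00pm → clear.
OP4: ends 1:00pm at or before OP9 starts 6:00pm → clear.
OP5: ends 3:30pm at or before OP9 starts 6:00pm → clear.
OP6: ends 4:30pm at or before OP9 starts 6:00pm → clear.
OP7: starts 6:00pm before OP9 ends 7:00pm, and ends 7:00pm after OP9 starts 6:00pm → overlap.
OP8: starts 7:00pm at or after OP9 ends 7:00pm → clear.
OP9 overlaps OP7.

Yes — it overlaps OP7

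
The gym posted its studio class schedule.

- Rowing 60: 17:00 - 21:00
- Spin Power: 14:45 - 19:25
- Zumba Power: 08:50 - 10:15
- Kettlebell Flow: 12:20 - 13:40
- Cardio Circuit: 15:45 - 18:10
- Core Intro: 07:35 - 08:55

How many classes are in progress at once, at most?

Sweep the timeline, counting +1 at each start and −1 at each end (ends before starts at a tie):
07:35 start Core Intro → 1
08:50 start Zumba Power → 2
08:55 end Core Intro → 1
10:15 end Zumba Power → 0
12:20 start Kettlebell Flow → 1
13:40 end Kettlebell Flow → 0
14:45 start Spin Power → 1
15:45 start Cardio Circuit → 2
17:00 start Rowing 60 → 3
18:10 end Cardio Circuit → 2
19:25 end Spin Power → 1
21:00 end Rowing 60 → 0
Peak is 3, at 17:00 (Cardio Circuit, Rowing 60, Spin Power).

3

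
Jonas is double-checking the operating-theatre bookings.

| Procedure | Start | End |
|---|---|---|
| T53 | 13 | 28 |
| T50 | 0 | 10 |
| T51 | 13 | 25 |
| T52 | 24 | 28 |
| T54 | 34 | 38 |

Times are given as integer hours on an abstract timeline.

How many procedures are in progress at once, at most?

3

Sweep the timeline, counting +1 at each start and −1 at each end (ends before starts at a tie):
0 start T50 → 1
10 end T50 → 0
13 start T51 → 1
13 start T53 → 2
24 start T52 → 3
25 end T51 → 2
28 end T52 → 1
28 end T53 → 0
34 start T54 → 1
38 end T54 → 0
Peak is 3, at 24 (T51, T52, T53).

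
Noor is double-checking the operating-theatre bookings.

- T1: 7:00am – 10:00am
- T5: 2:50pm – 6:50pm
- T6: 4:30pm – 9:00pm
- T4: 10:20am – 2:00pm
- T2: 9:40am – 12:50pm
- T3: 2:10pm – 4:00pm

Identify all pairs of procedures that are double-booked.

Sorted by start: T1, T2, T4, T3, T5, T6.
T2 starts before T1 ends → T1 and T2 overlap.
T4 starts after T1 ends, so T1 has no further overlaps.
T4 starts before T2 ends → T2 and T4 overlap.
T3 starts after T2 ends, so T2 has no further overlaps.
T3 starts after T4 ends, so T4 has no further overlaps.
T5 starts before T3 ends → T3 and T5 overlap.
T6 starts after T3 ends.
T6 starts before T5 ends → T5 and T6 overlap.

T1 & T2, T2 & T4, T3 & T5, T5 & T6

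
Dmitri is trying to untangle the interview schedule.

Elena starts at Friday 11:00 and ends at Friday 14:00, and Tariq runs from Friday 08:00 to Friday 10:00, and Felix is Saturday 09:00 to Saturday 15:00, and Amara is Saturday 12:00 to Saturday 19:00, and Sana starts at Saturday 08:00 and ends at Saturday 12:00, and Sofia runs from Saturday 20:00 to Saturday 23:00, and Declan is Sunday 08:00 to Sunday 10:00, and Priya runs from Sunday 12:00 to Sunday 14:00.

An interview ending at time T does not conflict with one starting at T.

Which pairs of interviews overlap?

Two intervals overlap when each starts before the other ends.
Sorted by start: Tariq, Elena, Sana, Felix, Amara, Sofia, Declan, Priya.
Elena starts after Tariq ends; Tariq is clear from here.
Sana starts after Elena ends; Elena is clear from here.
Felix starts before Sana ends → Sana and Felix overlap.
Amara starts exactly when Sana ends (back-to-back, no overlap); Sana is clear from here.
Amara starts before Felix ends → Felix and Amara overlap.
Sofia starts after Felix ends; Felix is clear from here.
Sofia starts after Amara ends; Amara is clear from here.
Declan starts after Sofia ends; Sofia is clear from here.
Priya starts after Declan ends.

Amara & Felix, Felix & Sana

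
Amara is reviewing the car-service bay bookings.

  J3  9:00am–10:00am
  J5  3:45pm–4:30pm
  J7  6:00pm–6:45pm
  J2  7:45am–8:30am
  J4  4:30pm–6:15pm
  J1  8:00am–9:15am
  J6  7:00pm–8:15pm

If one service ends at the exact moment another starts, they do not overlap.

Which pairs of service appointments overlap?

J1 & J2, J1 & J3, J4 & J7

Sorted by start: J2, J1, J3, J5, J4, J7, J6.
J1 starts before J2 ends → J2 and J1 overlap.
J3 starts after J2 ends; J2 is clear from here.
J3 starts before J1 ends → J1 and J3 overlap.
J5 starts after J1 ends; J1 is clear from here.
J5 starts after J3 ends; J3 is clear from here.
J4 starts exactly when J5 ends (back-to-back, no overlap); J5 is clear from here.
J7 starts before J4 ends → J4 and J7 overlap.
J6 starts after J4 ends.
J6 starts after J7 ends.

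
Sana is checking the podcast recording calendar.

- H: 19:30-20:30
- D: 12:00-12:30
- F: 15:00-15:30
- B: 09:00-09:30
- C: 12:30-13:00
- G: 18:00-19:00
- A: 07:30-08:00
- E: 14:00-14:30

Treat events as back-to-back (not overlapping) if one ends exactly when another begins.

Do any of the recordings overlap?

No

Check each pair: they overlap iff neither finishes before the other starts.
Sorted by start: A, B, D, C, E, F, G, H.
B starts after A ends; A is clear from here.
D starts after B ends; B is clear from here.
C starts exactly when D ends (back-to-back, no overlap); D is clear from here.
E starts after C ends; C is clear from here.
F starts after E ends; E is clear from here.
G starts after F ends; F is clear from here.
H starts after G ends.
Every pair is clear; the schedule has no overlaps.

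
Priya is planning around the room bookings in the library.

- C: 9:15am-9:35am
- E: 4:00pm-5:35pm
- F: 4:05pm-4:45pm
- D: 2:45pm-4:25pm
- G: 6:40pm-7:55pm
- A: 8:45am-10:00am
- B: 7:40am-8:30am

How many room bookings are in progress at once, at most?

3

Walk through starts and ends in time order (an end at T is processed before a start at T):
7:40am start B → 1
8:30am end B → 0
8:45am start A → 1
9:15am start C → 2
9:35am end C → 1
10:00am end A → 0
2:45pm start D → 1
4:00pm start E → 2
4:05pm start F → 3
4:25pm end D → 2
4:45pm end F → 1
5:35pm end E → 0
6:40pm start G → 1
7:55pm end G → 0
Peak is 3, at 4:05pm (D, E, F).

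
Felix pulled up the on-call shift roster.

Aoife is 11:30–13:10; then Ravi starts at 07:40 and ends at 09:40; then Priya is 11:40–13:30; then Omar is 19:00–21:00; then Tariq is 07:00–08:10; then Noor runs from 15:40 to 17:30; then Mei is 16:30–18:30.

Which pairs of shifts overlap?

Two intervals overlap when each starts before the other ends.
Sorted by start: Tariq, Ravi, Aoife, Priya, Noor, Mei, Omar.
Ravi starts before Tariq ends → Tariq and Ravi overlap.
Aoife starts after Tariq ends — done with Tariq.
Aoife starts after Ravi ends — done with Ravi.
Priya starts before Aoife ends → Aoife and Priya overlap.
Noor starts after Aoife ends — done with Aoife.
Noor starts after Priya ends — done with Priya.
Mei starts before Noor ends → Noor and Mei overlap.
Omar starts after Noor ends.
Omar starts after Mei ends.

Aoife & Priya, Mei & Noor, Ravi & Tariq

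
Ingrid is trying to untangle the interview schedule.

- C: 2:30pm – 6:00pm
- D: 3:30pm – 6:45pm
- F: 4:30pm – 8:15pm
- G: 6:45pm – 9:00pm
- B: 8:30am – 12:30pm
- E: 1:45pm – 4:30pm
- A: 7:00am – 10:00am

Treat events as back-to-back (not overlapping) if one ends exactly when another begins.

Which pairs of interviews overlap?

A & B, C & D, C & E, C & F, D & E, D & F, F & G

Sorted by start: A, B, E, C, D, F, G.
B starts before A ends → A and B overlap.
E starts after A ends; A is clear from here.
E starts after B ends; B is clear from here.
C starts before E ends → E and C overlap.
D starts before E ends → E and D overlap.
F starts exactly when E ends (back-to-back, no overlap); E is clear from here.
D starts before C ends → C and D overlap.
F starts before C ends → C and F overlap.
G starts after C ends.
F starts before D ends → D and F overlap.
G starts exactly when D ends (back-to-back, no overlap).
G starts before F ends → F and G overlap.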